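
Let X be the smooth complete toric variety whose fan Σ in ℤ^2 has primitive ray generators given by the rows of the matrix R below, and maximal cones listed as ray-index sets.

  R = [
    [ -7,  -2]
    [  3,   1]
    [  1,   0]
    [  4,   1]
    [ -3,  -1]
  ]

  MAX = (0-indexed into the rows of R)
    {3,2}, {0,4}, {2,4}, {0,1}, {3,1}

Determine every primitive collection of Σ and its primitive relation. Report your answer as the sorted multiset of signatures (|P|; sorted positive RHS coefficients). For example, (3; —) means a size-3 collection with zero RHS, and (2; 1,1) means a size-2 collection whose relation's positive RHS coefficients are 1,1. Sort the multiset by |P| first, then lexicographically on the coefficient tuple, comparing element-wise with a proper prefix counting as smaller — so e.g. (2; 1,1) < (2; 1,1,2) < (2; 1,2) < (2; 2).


Primitive collections (5):

  P = {1,4}:  v_{1} + v_{4} = 0  ⇒ sig = (2; —)
  P = {0,3}:  v_{0} + v_{3} = v_{4}  ⇒ sig = (2; 1)
  P = {1,2}:  v_{1} + v_{2} = v_{3}  ⇒ sig = (2; 1)
  P = {3,4}:  v_{3} + v_{4} = v_{2}  ⇒ sig = (2; 1)
  P = {0,2}:  v_{0} + v_{2} = 2·v_{4}  ⇒ sig = (2; 2)

Hence PRS(X_Σ) =
[(2; —), (2; 1), (2; 1), (2; 1), (2; 2)]


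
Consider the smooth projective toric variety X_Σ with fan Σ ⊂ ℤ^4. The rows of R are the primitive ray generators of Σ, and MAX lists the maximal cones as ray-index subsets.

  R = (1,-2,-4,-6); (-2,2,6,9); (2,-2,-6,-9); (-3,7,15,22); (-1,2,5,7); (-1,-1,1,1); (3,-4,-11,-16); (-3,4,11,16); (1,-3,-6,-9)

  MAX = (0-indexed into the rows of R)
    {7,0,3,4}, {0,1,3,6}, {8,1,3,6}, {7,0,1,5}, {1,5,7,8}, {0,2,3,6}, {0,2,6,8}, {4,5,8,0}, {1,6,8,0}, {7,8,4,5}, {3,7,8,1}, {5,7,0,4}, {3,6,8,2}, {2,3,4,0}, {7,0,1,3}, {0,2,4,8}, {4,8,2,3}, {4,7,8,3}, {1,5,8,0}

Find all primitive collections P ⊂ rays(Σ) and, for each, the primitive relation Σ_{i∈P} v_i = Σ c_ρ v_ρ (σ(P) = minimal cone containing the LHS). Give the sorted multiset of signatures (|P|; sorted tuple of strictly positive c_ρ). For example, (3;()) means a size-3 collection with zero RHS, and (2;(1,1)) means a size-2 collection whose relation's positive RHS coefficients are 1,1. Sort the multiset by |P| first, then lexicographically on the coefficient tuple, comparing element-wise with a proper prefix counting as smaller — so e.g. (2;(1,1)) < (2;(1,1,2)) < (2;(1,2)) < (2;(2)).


Δ(Σ) — 9 vertices, 10 min non-faces:

  {1,2}:  v_{1} + v_{2} = 0  ⇒ sig = (2;())
  {6,7}:  v_{6} + v_{7} = 0  ⇒ sig = (2;())
  {1,4}:  v_{1} + v_{4} = v_{7}  ⇒ sig = (2;(1))
  {2,7}:  v_{2} + v_{7} = v_{4}  ⇒ sig = (2;(1))
  {4,6}:  v_{4} + v_{6} = v_{2}  ⇒ sig = (2;(1))
  {3,5}:  v_{3} + v_{5} = v_{4} + v_{7}  ⇒ sig = (2;(1,1))
  {5,6}:  v_{5} + v_{6} = v_{0} + v_{8}  ⇒ sig = (2;(1,1))
  {2,5}:  v_{2} + v_{5} = v_{0} + v_{4} + v_{8}  ⇒ sig = (2;(1,1,1))
  {0,3,8}:  v_{0} + v_{3} + v_{8} = v_{4}  ⇒ sig = (3;(1))
  {0,7,8}:  v_{0} + v_{7} + v_{8} = v_{5}  ⇒ sig = (3;(1))

Signatures (|P|; sorted positive RHS coefficients), sorted:
    |P|=2: 8 collections, coeffs (), (), (1), (1), (1), (1,1), (1,1), (1,1,1)
    |P|=3: 2 collections, coeffs (1), (1)


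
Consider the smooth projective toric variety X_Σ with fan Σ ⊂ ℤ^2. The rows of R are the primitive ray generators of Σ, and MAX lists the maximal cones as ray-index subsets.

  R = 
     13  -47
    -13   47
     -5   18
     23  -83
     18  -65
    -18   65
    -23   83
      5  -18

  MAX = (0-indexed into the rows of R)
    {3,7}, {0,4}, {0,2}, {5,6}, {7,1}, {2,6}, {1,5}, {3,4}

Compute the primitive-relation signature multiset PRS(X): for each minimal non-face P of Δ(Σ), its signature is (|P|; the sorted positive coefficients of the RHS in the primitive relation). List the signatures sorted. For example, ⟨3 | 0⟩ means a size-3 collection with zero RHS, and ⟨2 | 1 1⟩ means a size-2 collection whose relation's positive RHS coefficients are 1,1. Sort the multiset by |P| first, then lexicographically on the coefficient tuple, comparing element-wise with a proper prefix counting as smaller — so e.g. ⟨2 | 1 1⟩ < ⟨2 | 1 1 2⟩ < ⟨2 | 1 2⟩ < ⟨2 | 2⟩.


Δ(Σ) — 8 vertices, 20 min non-faces:

  P={0,1}:  v_{0} + v_{1} = 0 — sig = ⟨2 | 0⟩
  P={2,7}:  v_{2} + v_{7} = 0 — sig = ⟨2 | 0⟩
  P={3,6}:  v_{3} + v_{6} = 0 — sig = ⟨2 | 0⟩
  P={4,5}:  v_{4} + v_{5} = 0 — sig = ⟨2 | 0⟩
  P={0,5}:  v_{0} + v_{5} = v_{2} — sig = ⟨2 | 1⟩
  P={0,7}:  v_{0} + v_{7} = v_{4} — sig = ⟨2 | 1⟩
  P={1,2}:  v_{1} + v_{2} = v_{5} — sig = ⟨2 | 1⟩
  P={1,4}:  v_{1} + v_{4} = v_{7} — sig = ⟨2 | 1⟩
  P={2,3}:  v_{2} + v_{3} = v_{4} — sig = ⟨2 | 1⟩
  P={2,4}:  v_{2} + v_{4} = v_{0} — sig = ⟨2 | 1⟩
  P={2,5}:  v_{2} + v_{5} = v_{6} — sig = ⟨2 | 1⟩
  P={3,5}:  v_{3} + v_{5} = v_{7} — sig = ⟨2 | 1⟩
  P={4,6}:  v_{4} + v_{6} = v_{2} — sig = ⟨2 | 1⟩
  P={4,7}:  v_{4} + v_{7} = v_{3} — sig = ⟨2 | 1⟩
  P={5,7}:  v_{5} + v_{7} = v_{1} — sig = ⟨2 | 1⟩
  P={6,7}:  v_{6} + v_{7} = v_{5} — sig = ⟨2 | 1⟩
  P={0,3}:  v_{0} + v_{3} = 2·v_{4} — sig = ⟨2 | 2⟩
  P={0,6}:  v_{0} + v_{6} = 2·v_{2} — sig = ⟨2 | 2⟩
  P={1,3}:  v_{1} + v_{3} = 2·v_{7} — sig = ⟨2 | 2⟩
  P={1,6}:  v_{1} + v_{6} = 2·v_{5} — sig = ⟨2 | 2⟩

Sorted signature multiset PRS(X):
    ⟨2 | 0⟩
    ⟨2 | 0⟩
    ⟨2 | 0⟩
    ⟨2 | 0⟩
    ⟨2 | 1⟩
    ⟨2 | 1⟩
    ⟨2 | 1⟩
    ⟨2 | 1⟩
    ⟨2 | 1⟩
    ⟨2 | 1⟩
    ⟨2 | 1⟩
    ⟨2 | 1⟩
    ⟨2 | 1⟩
    ⟨2 | 1⟩
    ⟨2 | 1⟩
    ⟨2 | 1⟩
    ⟨2 | 2⟩
    ⟨2 | 2⟩
    ⟨2 | 2⟩
    ⟨2 | 2⟩


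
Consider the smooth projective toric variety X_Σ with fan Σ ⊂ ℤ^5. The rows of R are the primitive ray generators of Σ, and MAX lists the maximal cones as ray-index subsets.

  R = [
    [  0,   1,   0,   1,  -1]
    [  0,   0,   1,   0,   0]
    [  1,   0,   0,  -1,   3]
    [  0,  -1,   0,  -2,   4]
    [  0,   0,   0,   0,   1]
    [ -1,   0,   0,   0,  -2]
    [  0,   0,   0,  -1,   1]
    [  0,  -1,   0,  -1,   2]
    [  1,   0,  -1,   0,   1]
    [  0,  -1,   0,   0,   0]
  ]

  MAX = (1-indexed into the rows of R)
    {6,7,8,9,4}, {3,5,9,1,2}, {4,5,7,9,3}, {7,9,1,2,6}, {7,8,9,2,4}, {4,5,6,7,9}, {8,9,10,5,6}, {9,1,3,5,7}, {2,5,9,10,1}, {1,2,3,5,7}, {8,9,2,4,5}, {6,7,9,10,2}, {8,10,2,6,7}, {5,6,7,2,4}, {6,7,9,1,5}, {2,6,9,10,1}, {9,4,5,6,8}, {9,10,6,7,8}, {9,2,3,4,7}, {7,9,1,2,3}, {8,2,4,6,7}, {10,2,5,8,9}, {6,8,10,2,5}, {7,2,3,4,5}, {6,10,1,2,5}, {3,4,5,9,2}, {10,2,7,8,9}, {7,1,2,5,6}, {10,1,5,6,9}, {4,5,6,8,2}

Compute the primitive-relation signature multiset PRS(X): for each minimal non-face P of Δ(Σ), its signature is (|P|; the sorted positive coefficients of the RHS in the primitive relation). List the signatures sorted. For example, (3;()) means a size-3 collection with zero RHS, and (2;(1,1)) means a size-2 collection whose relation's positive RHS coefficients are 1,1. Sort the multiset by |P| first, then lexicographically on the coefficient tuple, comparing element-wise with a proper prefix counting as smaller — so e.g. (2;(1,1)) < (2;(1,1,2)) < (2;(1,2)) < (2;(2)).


13 minimal non-faces of Δ(Σ) (on 10 rays):

  P = {1,8}:  v_{1} + v_{8} = v_{5}  so sig = (2;(1))
  P = {3,6}:  v_{3} + v_{6} = v_{7}  so sig = (2;(1))
  P = {3,8}:  v_{3} + v_{8} = v_{2} + v_{4} + v_{9}  so sig = (2;(1,1,1))
  P = {3,10}:  v_{3} + v_{10} = v_{2} + v_{8} + v_{9}  so sig = (2;(1,1,1))
  P = {1,4}:  v_{1} + v_{4} = 2·v_{5} + v_{7}  so sig = (2;(1,2))
  P = {4,10}:  v_{4} + v_{10} = 2·v_{8}  so sig = (2;(2))
  P = {1,7,10}:  v_{1} + v_{7} + v_{10} = 0  so sig = (3;())
  P = {5,7,8}:  v_{5} + v_{7} + v_{8} = v_{4}  so sig = (3;(1))
  P = {5,7,10}:  v_{5} + v_{7} + v_{10} = v_{8}  so sig = (3;(1))
  P = {2,5,6,9}:  v_{2} + v_{5} + v_{6} + v_{9} = 0  so sig = (4;())
  P = {2,5,7,9}:  v_{2} + v_{5} + v_{7} + v_{9} = v_{3}  so sig = (4;(1))
  P = {2,4,6,9}:  v_{2} + v_{4} + v_{6} + v_{9} = v_{7} + v_{8}  so sig = (4;(1,1))
  P = {2,6,8,9}:  v_{2} + v_{6} + v_{8} + v_{9} = v_{7} + v_{10}  so sig = (4;(1,1))

Sorted signature multiset PRS(X):
[(2;(1)), (2;(1)), (2;(1,1,1)), (2;(1,1,1)), (2;(1,2)), (2;(2)), (3;()), (3;(1)), (3;(1)), (4;()), (4;(1)), (4;(1,1)), (4;(1,1))]


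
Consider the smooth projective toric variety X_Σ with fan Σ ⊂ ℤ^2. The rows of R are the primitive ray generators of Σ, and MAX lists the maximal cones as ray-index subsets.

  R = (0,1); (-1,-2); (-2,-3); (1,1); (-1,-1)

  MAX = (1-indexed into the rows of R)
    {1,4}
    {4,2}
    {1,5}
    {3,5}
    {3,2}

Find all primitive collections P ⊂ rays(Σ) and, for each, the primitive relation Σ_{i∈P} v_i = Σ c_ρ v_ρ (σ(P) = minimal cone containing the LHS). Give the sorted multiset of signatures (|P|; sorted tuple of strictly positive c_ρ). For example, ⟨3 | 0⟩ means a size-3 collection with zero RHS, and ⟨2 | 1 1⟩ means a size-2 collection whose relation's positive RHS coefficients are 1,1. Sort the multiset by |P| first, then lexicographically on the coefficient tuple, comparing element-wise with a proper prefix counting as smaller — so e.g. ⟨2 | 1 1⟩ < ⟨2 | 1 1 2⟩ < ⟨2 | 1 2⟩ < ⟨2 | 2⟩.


Minimal non-faces — 5 found among 5 rays, 5 max cones:

  P={4,5}:  v_{4} + v_{5} = 0 ; sig = ⟨2 | 0⟩
  P={1,2}:  v_{1} + v_{2} = v_{5} ; sig = ⟨2 | 1⟩
  P={2,5}:  v_{2} + v_{5} = v_{3} ; sig = ⟨2 | 1⟩
  P={3,4}:  v_{3} + v_{4} = v_{2} ; sig = ⟨2 | 1⟩
  P={1,3}:  v_{1} + v_{3} = 2·v_{5} ; sig = ⟨2 | 2⟩

so the primitive-relation signature multiset is
[⟨2 | 0⟩, ⟨2 | 1⟩, ⟨2 | 1⟩, ⟨2 | 1⟩, ⟨2 | 2⟩]


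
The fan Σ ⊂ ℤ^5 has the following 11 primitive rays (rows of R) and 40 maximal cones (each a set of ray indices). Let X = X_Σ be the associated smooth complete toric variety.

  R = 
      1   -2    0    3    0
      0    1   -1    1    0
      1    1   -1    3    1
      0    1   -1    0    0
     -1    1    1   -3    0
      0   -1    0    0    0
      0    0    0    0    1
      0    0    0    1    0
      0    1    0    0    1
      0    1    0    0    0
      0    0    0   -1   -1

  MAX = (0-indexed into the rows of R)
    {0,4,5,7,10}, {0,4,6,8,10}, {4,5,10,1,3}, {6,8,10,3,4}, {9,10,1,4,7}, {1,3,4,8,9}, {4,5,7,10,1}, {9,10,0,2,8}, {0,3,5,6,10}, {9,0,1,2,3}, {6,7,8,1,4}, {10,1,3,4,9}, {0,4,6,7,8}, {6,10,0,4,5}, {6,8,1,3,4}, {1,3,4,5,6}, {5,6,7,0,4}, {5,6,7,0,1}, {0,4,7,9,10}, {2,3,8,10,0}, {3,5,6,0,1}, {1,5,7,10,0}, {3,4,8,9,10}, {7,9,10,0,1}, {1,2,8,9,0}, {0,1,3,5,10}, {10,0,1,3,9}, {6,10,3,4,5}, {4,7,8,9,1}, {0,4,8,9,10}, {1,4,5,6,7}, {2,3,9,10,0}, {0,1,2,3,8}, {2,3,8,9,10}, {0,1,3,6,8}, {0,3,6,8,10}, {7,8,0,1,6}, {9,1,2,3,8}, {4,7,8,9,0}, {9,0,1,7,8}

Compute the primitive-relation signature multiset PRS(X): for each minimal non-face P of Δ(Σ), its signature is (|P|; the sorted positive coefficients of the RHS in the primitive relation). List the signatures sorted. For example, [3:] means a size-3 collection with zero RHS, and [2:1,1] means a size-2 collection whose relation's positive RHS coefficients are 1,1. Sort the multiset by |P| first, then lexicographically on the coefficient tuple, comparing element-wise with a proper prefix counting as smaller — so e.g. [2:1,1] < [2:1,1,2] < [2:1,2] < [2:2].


Minimal non-faces — 16 found among 11 rays, 40 max cones:

  P={5,9}:  v_{5} + v_{9} = 0 — sig = [2:]
  P={3,7}:  v_{3} + v_{7} = v_{1} — sig = [2:1]
  P={5,8}:  v_{5} + v_{8} = v_{6} — sig = [2:1]
  P={6,9}:  v_{6} + v_{9} = v_{8} — sig = [2:1]
  P={2,4}:  v_{2} + v_{4} = v_{8} + v_{9} — sig = [2:1,1]
  P={2,5}:  v_{2} + v_{5} = v_{0} + v_{3} + v_{8} — sig = [2:1,1,1]
  P={2,7}:  v_{2} + v_{7} = v_{0} + v_{1} + v_{8} + v_{9} — sig = [2:1,1,1,1]
  P={2,6}:  v_{2} + v_{6} = v_{0} + v_{3} + 2·v_{8} — sig = [2:1,1,2]
  P={0,3,4}:  v_{0} + v_{3} + v_{4} = 0 — sig = [3:]
  P={6,7,10}:  v_{6} + v_{7} + v_{10} = 0 — sig = [3:]
  P={0,1,4}:  v_{0} + v_{1} + v_{4} = v_{7} — sig = [3:1]
  P={1,6,10}:  v_{1} + v_{6} + v_{10} = v_{3} — sig = [3:1]
  P={7,8,10}:  v_{7} + v_{8} + v_{10} = v_{9} — sig = [3:1]
  P={1,8,10}:  v_{1} + v_{8} + v_{10} = v_{3} + v_{9} — sig = [3:1,1]
  P={1,2,10}:  v_{1} + v_{2} + v_{10} = v_{0} + 2·v_{3} + 2·v_{9} — sig = [3:1,2,2]
  P={0,3,8,9}:  v_{0} + v_{3} + v_{8} + v_{9} = v_{2} — sig = [4:1]

Hence PRS(X_Σ) =
[[2:], [2:1], [2:1], [2:1], [2:1,1], [2:1,1,1], [2:1,1,1,1], [2:1,1,2], [3:], [3:], [3:1], [3:1], [3:1], [3:1,1], [3:1,2,2], [4:1]]


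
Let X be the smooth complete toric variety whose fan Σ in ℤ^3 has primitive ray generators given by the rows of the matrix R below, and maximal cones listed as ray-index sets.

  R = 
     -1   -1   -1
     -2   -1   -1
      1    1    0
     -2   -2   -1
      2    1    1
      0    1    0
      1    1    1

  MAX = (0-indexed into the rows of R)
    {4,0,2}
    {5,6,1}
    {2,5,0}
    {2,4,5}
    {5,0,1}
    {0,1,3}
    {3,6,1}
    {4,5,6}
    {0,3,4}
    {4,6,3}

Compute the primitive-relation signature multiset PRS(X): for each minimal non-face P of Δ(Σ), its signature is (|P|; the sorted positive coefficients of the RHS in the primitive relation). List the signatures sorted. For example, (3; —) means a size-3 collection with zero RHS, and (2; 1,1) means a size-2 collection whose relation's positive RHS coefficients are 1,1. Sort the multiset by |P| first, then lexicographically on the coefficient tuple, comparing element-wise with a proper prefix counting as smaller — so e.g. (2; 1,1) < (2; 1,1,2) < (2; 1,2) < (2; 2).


Minimal non-faces — 7 found among 7 rays, 10 max cones:

  • {0,6}:  v_{0} + v_{6} = 0 — sig = (2; —)
  • {1,4}:  v_{1} + v_{4} = 0 — sig = (2; —)
  • {2,3}:  v_{2} + v_{3} = v_{0} — sig = (2; 1)
  • {3,5}:  v_{3} + v_{5} = v_{1} — sig = (2; 1)
  • {1,2}:  v_{1} + v_{2} = v_{0} + v_{5} — sig = (2; 1,1)
  • {2,6}:  v_{2} + v_{6} = v_{4} + v_{5} — sig = (2; 1,1)
  • {0,4,5}:  v_{0} + v_{4} + v_{5} = v_{2} — sig = (3; 1)

Sorted signature multiset PRS(X):
    |P|=2: 6 collections, coeffs (), (), (1), (1), (1,1), (1,1)
    |P|=3: 1 collection, coeffs (1)


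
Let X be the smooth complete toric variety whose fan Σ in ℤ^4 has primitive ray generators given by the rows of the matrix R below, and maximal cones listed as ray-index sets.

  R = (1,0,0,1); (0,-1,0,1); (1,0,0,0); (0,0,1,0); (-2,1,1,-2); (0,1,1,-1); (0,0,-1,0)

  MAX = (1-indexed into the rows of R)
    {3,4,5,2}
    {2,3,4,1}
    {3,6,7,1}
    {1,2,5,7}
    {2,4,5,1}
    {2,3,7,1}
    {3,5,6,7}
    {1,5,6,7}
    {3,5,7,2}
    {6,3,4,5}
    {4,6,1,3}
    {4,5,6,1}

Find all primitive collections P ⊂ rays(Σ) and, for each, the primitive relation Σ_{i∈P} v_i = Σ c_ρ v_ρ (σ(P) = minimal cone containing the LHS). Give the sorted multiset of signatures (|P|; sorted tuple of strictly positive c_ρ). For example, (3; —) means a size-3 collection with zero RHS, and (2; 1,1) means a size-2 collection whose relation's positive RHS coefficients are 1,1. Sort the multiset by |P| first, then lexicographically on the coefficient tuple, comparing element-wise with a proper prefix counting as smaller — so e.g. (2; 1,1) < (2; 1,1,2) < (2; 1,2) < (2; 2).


3 collections generate NE(X_Σ); each relation:

  • {4,7}:  v_{4} + v_{7} = 0 ; sig = (2; —)
  • {2,6}:  v_{2} + v_{6} = v_{4} ; sig = (2; 1)
  • {1,3,5}:  v_{1} + v_{3} + v_{5} = v_{6} ; sig = (3; 1)

so the primitive-relation signature multiset is
    |P|=2: 2 collections, coeffs (), (1)
    |P|=3: 1 collection, coeffs (1)


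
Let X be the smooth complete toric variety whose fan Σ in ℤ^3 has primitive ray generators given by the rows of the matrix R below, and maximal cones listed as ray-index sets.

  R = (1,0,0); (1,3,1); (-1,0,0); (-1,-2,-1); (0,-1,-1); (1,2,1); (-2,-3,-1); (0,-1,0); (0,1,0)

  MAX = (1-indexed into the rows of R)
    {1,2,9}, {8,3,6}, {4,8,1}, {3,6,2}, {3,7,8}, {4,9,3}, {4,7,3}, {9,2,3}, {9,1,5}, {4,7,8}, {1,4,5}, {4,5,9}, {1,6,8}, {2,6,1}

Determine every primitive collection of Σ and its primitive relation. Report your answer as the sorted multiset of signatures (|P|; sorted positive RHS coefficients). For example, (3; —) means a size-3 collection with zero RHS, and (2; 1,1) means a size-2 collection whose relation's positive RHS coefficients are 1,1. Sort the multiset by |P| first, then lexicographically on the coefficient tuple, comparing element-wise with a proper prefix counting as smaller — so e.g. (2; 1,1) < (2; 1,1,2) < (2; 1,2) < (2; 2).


The 17 primitive collections of Σ (r=9, n=3):

  • {1,3}:  v_{1} + v_{3} = 0 — sig = (2; —)
  • {4,6}:  v_{4} + v_{6} = 0 — sig = (2; —)
  • {8,9}:  v_{8} + v_{9} = 0 — sig = (2; —)
  • {2,4}:  v_{2} + v_{4} = v_{9} — sig = (2; 1)
  • {2,7}:  v_{2} + v_{7} = v_{3} — sig = (2; 1)
  • {2,8}:  v_{2} + v_{8} = v_{6} — sig = (2; 1)
  • {6,9}:  v_{6} + v_{9} = v_{2} — sig = (2; 1)
  • {1,7}:  v_{1} + v_{7} = v_{4} + v_{8} — sig = (2; 1,1)
  • {3,5}:  v_{3} + v_{5} = v_{4} + v_{9} — sig = (2; 1,1)
  • {5,6}:  v_{5} + v_{6} = v_{1} + v_{9} — sig = (2; 1,1)
  • {5,8}:  v_{5} + v_{8} = v_{1} + v_{4} — sig = (2; 1,1)
  • {6,7}:  v_{6} + v_{7} = v_{3} + v_{8} — sig = (2; 1,1)
  • {7,9}:  v_{7} + v_{9} = v_{3} + v_{4} — sig = (2; 1,1)
  • {2,5}:  v_{2} + v_{5} = v_{1} + 2·v_{9} — sig = (2; 1,2)
  • {5,7}:  v_{5} + v_{7} = 2·v_{4} — sig = (2; 2)
  • {1,4,9}:  v_{1} + v_{4} + v_{9} = v_{5} — sig = (3; 1)
  • {3,4,8}:  v_{3} + v_{4} + v_{8} = v_{7} — sig = (3; 1)

Hence PRS(X_Σ) =
[(2; —), (2; —), (2; —), (2; 1), (2; 1), (2; 1), (2; 1), (2; 1,1), (2; 1,1), (2; 1,1), (2; 1,1), (2; 1,1), (2; 1,1), (2; 1,2), (2; 2), (3; 1), (3; 1)]


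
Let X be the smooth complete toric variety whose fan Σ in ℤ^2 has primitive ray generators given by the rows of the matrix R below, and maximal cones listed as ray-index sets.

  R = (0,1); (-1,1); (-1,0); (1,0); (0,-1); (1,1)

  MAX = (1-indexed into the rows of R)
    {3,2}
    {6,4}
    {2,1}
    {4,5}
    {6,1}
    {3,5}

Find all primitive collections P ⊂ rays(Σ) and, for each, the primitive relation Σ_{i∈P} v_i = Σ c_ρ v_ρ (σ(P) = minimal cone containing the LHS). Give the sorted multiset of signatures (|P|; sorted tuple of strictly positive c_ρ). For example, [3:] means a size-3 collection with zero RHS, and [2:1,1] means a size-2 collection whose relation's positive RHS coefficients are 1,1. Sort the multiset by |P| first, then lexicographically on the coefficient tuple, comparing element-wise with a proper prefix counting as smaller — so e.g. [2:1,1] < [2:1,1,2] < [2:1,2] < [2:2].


Minimal non-faces — 9 found among 6 rays, 6 max cones:

  P = {1,5}:  v_{1} + v_{5} = 0  →  sig = [2:]
  P = {3,4}:  v_{3} + v_{4} = 0  →  sig = [2:]
  P = {1,3}:  v_{1} + v_{3} = v_{2}  →  sig = [2:1]
  P = {1,4}:  v_{1} + v_{4} = v_{6}  →  sig = [2:1]
  P = {2,4}:  v_{2} + v_{4} = v_{1}  →  sig = [2:1]
  P = {2,5}:  v_{2} + v_{5} = v_{3}  →  sig = [2:1]
  P = {3,6}:  v_{3} + v_{6} = v_{1}  →  sig = [2:1]
  P = {5,6}:  v_{5} + v_{6} = v_{4}  →  sig = [2:1]
  P = {2,6}:  v_{2} + v_{6} = 2·v_{1}  →  sig = [2:2]

Sorted signature multiset PRS(X):
{ [2:] ×2,  [2:1] ×6,  [2:2] }


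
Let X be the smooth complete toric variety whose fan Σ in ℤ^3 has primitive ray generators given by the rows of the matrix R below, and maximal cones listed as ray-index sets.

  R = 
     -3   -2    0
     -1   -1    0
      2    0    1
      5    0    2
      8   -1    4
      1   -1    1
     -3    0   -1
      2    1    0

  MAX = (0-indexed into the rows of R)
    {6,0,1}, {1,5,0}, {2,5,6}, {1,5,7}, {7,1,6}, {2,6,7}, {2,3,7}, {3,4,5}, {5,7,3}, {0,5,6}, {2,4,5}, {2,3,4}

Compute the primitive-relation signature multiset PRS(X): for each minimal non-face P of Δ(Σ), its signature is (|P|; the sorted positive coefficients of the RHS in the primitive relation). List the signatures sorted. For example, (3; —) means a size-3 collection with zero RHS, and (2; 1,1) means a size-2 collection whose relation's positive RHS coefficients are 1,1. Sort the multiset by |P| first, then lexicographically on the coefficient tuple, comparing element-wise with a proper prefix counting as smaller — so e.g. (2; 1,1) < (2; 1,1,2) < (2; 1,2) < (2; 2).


14 minimal non-faces of Δ(Σ) (on 8 rays):

  P={0,7}:  v_{0} + v_{7} = v_{1}  ⟹  sig = (2; 1)
  P={1,2}:  v_{1} + v_{2} = v_{5}  ⟹  sig = (2; 1)
  P={3,6}:  v_{3} + v_{6} = v_{2}  ⟹  sig = (2; 1)
  P={0,2}:  v_{0} + v_{2} = 2·v_{5} + v_{6}  ⟹  sig = (2; 1,2)
  P={1,3}:  v_{1} + v_{3} = 2·v_{5} + v_{7}  ⟹  sig = (2; 1,2)
  P={1,4}:  v_{1} + v_{4} = v_{3} + 2·v_{5}  ⟹  sig = (2; 1,2)
  P={4,6}:  v_{4} + v_{6} = 2·v_{2} + v_{5}  ⟹  sig = (2; 1,2)
  P={0,4}:  v_{0} + v_{4} = v_{2} + 3·v_{5}  ⟹  sig = (2; 1,3)
  P={0,3}:  v_{0} + v_{3} = 2·v_{5}  ⟹  sig = (2; 2)
  P={4,7}:  v_{4} + v_{7} = 2·v_{3}  ⟹  sig = (2; 2)
  P={5,6,7}:  v_{5} + v_{6} + v_{7} = 0  ⟹  sig = (3; —)
  P={1,5,6}:  v_{1} + v_{5} + v_{6} = v_{0}  ⟹  sig = (3; 1)
  P={2,3,5}:  v_{2} + v_{3} + v_{5} = v_{4}  ⟹  sig = (3; 1)
  P={2,5,7}:  v_{2} + v_{5} + v_{7} = v_{3}  ⟹  sig = (3; 1)

Hence PRS(X_Σ) =
    |P|=2: 10 collections, coeffs (1), (1), (1), (1,2), (1,2), (1,2), (1,2), (1,3), (2), (2)
    |P|=3: 4 collections, coeffs (), (1), (1), (1)


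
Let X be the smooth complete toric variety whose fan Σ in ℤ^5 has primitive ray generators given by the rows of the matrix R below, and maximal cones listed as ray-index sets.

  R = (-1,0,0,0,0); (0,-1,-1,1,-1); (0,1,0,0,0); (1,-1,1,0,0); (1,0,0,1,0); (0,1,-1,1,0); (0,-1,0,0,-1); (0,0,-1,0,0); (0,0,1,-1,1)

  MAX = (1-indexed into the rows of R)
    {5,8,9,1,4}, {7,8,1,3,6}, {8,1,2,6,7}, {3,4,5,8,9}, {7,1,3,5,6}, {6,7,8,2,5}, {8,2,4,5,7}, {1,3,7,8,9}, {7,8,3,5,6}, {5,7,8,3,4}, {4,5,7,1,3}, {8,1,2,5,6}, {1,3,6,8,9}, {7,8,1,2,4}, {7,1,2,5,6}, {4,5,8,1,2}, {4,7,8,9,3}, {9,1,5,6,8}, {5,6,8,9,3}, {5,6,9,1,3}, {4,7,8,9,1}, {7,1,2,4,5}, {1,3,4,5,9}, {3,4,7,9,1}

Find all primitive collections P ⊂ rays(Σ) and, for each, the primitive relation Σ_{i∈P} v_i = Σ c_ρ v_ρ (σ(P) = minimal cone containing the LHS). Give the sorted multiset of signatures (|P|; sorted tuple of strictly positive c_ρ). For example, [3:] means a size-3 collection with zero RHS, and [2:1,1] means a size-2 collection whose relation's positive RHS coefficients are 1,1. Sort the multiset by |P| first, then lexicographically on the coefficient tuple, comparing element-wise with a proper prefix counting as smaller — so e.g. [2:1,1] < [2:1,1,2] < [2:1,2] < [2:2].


Primitive collections (8):

  • {4,6}:  v_{4} + v_{6} = v_{5} — sig = [2:1]
  • {2,3}:  v_{2} + v_{3} = v_{6} + v_{7} — sig = [2:1,1]
  • {2,9}:  v_{2} + v_{9} = v_{1} + v_{4} + v_{8} — sig = [2:1,1,1]
  • {6,7,9}:  v_{6} + v_{7} + v_{9} = 0 — sig = [3:]
  • {5,7,9}:  v_{5} + v_{7} + v_{9} = v_{4} — sig = [3:1]
  • {1,3,4,8}:  v_{1} + v_{3} + v_{4} + v_{8} = 0 — sig = [4:]
  • {1,3,5,8}:  v_{1} + v_{3} + v_{5} + v_{8} = v_{6} — sig = [4:1]
  • {1,5,7,8}:  v_{1} + v_{5} + v_{7} + v_{8} = v_{2} — sig = [4:1]

Sorted signature multiset PRS(X):
{ [2:1],  [2:1,1],  [2:1,1,1],  [3:],  [3:1],  [4:],  [4:1] ×2 }


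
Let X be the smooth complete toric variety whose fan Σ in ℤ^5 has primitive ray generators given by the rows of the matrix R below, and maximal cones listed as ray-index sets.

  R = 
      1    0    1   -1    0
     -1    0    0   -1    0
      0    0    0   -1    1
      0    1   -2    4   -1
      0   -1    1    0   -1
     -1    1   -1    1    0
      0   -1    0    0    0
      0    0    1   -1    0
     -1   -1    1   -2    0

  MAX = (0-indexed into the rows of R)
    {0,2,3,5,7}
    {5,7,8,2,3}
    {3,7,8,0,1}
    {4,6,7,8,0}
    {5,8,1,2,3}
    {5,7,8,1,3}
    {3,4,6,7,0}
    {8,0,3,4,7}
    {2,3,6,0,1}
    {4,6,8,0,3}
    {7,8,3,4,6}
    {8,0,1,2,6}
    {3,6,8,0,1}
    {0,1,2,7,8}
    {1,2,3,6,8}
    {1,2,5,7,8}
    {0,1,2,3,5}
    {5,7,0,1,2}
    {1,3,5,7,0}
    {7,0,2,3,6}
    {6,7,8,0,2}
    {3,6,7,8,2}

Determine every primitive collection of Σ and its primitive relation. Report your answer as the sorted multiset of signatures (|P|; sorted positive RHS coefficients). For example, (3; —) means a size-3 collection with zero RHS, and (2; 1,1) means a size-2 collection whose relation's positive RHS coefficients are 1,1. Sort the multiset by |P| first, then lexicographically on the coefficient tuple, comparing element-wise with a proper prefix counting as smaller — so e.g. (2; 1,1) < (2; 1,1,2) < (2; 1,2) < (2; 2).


|primitive collections| = 9. Relations:

  {2,4}:  v_{2} + v_{4} = v_{6} + v_{7}  so sig = (2; 1,1)
  {4,5}:  v_{4} + v_{5} = v_{3} + v_{7} + v_{8}  so sig = (2; 1,1,1)
  {5,6}:  v_{5} + v_{6} = v_{2} + v_{3} + v_{8}  so sig = (2; 1,1,1)
  {1,4}:  v_{1} + v_{4} = v_{0} + v_{3} + 2·v_{8}  so sig = (2; 1,1,2)
  {1,6,7}:  v_{1} + v_{6} + v_{7} = v_{8}  so sig = (3; 1)
  {0,5,8}:  v_{0} + v_{5} + v_{8} = v_{1} + v_{7}  so sig = (3; 1,1)
  {0,2,3,8}:  v_{0} + v_{2} + v_{3} + v_{8} = 0  so sig = (4; —)
  {1,2,3,7}:  v_{1} + v_{2} + v_{3} + v_{7} = v_{5}  so sig = (4; 1)
  {0,3,6,7,8}:  v_{0} + v_{3} + v_{6} + v_{7} + v_{8} = v_{4}  so sig = (5; 1)

Signatures (|P|; sorted positive RHS coefficients), sorted:
    |P|=2: 4 collections, coeffs (1,1), (1,1,1), (1,1,1), (1,1,2)
    |P|=3: 2 collections, coeffs (1), (1,1)
    |P|=4: 2 collections, coeffs (), (1)
    |P|=5: 1 collection, coeffs (1)


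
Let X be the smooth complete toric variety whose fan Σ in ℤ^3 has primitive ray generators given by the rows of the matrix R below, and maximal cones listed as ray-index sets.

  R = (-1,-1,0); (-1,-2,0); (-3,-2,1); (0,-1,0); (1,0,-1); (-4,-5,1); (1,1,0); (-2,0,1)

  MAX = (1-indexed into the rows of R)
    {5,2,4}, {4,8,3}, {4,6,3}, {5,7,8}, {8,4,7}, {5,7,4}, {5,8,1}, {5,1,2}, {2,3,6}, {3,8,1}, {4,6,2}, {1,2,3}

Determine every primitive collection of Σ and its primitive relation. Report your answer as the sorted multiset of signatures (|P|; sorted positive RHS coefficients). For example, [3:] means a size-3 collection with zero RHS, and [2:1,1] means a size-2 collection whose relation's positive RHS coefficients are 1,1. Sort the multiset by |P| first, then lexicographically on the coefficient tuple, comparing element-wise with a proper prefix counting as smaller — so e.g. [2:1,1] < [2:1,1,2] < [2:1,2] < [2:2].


Σ has 12 primitive collections:

  P={1,7}:  v_{1} + v_{7} = 0  →  sig = [2:]
  P={1,4}:  v_{1} + v_{4} = v_{2}  →  sig = [2:1]
  P={2,7}:  v_{2} + v_{7} = v_{4}  →  sig = [2:1]
  P={2,8}:  v_{2} + v_{8} = v_{3}  →  sig = [2:1]
  P={3,7}:  v_{3} + v_{7} = v_{4} + v_{8}  →  sig = [2:1,1]
  P={1,6}:  v_{1} + v_{6} = 2·v_{2} + v_{3}  →  sig = [2:1,2]
  P={5,6}:  v_{5} + v_{6} = v_{1} + 2·v_{2}  →  sig = [2:1,2]
  P={6,7}:  v_{6} + v_{7} = v_{3} + 2·v_{4}  →  sig = [2:1,2]
  P={6,8}:  v_{6} + v_{8} = 2·v_{3} + v_{4}  →  sig = [2:1,2]
  P={3,5}:  v_{3} + v_{5} = 2·v_{1}  →  sig = [2:2]
  P={2,3,4}:  v_{2} + v_{3} + v_{4} = v_{6}  →  sig = [3:1]
  P={4,5,8}:  v_{4} + v_{5} + v_{8} = v_{1}  →  sig = [3:1]

Hence PRS(X_Σ) =
    [2:]
    [2:1]
    [2:1]
    [2:1]
    [2:1,1]
    [2:1,2]
    [2:1,2]
    [2:1,2]
    [2:1,2]
    [2:2]
    [3:1]
    [3:1]


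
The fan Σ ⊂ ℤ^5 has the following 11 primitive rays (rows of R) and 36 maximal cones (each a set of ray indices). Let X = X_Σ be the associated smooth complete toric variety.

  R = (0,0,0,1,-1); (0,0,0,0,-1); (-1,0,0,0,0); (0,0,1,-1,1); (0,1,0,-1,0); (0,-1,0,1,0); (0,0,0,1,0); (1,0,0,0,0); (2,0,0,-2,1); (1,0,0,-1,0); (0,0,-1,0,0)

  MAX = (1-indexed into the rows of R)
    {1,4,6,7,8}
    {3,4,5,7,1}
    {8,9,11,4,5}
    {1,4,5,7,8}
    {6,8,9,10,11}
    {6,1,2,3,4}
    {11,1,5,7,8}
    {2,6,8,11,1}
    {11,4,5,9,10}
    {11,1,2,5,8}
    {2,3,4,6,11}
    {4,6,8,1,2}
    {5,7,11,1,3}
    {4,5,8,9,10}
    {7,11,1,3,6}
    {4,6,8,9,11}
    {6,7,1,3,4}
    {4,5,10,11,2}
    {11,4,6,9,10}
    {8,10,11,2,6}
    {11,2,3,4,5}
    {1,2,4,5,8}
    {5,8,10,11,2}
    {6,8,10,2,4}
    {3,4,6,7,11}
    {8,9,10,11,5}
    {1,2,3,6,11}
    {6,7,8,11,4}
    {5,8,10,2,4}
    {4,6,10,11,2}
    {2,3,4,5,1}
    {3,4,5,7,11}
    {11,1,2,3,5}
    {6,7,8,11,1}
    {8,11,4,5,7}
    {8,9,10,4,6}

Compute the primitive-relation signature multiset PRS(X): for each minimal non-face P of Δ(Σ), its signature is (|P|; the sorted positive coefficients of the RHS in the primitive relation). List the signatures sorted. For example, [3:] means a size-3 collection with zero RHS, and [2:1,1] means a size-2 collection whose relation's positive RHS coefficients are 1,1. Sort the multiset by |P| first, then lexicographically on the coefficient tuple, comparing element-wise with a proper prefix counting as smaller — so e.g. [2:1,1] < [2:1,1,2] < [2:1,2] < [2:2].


Σ has 13 primitive collections:

  {3,8}:  v_{3} + v_{8} = 0  ⇒ sig = [2:]
  {5,6}:  v_{5} + v_{6} = 0  ⇒ sig = [2:]
  {2,7}:  v_{2} + v_{7} = v_{1}  ⇒ sig = [2:1]
  {7,10}:  v_{7} + v_{10} = v_{8}  ⇒ sig = [2:1]
  {1,9}:  v_{1} + v_{9} = v_{8} + v_{10}  ⇒ sig = [2:1,1]
  {1,10}:  v_{1} + v_{10} = v_{2} + v_{8}  ⇒ sig = [2:1,1]
  {3,9}:  v_{3} + v_{9} = v_{4} + v_{10} + v_{11}  ⇒ sig = [2:1,1,1]
  {3,10}:  v_{3} + v_{10} = v_{2} + v_{4} + v_{11}  ⇒ sig = [2:1,1,1]
  {7,9}:  v_{7} + v_{9} = v_{4} + 2·v_{8} + v_{11}  ⇒ sig = [2:1,1,2]
  {2,9}:  v_{2} + v_{9} = 2·v_{10}  ⇒ sig = [2:2]
  {1,4,11}:  v_{1} + v_{4} + v_{11} = 0  ⇒ sig = [3:]
  {2,4,8,11}:  v_{2} + v_{4} + v_{8} + v_{11} = v_{10}  ⇒ sig = [4:1]
  {4,8,10,11}:  v_{4} + v_{8} + v_{10} + v_{11} = v_{9}  ⇒ sig = [4:1]

Signatures (|P|; sorted positive RHS coefficients), sorted:
{ [2:] ×2,  [2:1] ×2,  [2:1,1] ×2,  [2:1,1,1] ×2,  [2:1,1,2],  [2:2],  [3:],  [4:1] ×2 }


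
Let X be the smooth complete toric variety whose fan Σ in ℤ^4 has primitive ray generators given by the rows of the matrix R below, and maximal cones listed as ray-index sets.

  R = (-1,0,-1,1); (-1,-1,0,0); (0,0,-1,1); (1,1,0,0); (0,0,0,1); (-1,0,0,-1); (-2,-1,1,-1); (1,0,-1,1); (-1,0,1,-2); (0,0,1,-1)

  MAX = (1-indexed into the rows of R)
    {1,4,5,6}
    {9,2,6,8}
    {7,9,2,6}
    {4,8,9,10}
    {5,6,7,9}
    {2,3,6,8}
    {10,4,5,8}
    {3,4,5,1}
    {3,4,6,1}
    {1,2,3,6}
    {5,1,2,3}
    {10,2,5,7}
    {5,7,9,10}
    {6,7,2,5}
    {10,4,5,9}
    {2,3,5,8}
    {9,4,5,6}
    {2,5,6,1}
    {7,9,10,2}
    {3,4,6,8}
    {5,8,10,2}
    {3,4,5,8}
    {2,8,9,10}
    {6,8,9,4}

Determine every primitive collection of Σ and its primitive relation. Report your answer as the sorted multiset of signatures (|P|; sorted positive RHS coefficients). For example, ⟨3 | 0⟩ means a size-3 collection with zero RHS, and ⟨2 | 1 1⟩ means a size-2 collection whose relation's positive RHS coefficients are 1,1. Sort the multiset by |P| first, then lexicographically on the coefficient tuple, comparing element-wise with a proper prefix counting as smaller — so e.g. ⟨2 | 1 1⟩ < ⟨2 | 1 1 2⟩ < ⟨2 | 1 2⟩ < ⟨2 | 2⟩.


Primitive collections (15):

  P={2,4}:  v_{2} + v_{4} = 0  →  sig = ⟨2 | 0⟩
  P={3,10}:  v_{3} + v_{10} = 0  →  sig = ⟨2 | 0⟩
  P={3,9}:  v_{3} + v_{9} = v_{6}  →  sig = ⟨2 | 1⟩
  P={6,10}:  v_{6} + v_{10} = v_{9}  →  sig = ⟨2 | 1⟩
  P={7,8}:  v_{7} + v_{8} = v_{2}  →  sig = ⟨2 | 1⟩
  P={1,10}:  v_{1} + v_{10} = v_{5} + v_{6}  →  sig = ⟨2 | 1 1⟩
  P={4,7}:  v_{4} + v_{7} = v_{5} + v_{9}  →  sig = ⟨2 | 1 1⟩
  P={3,7}:  v_{3} + v_{7} = v_{2} + v_{5} + v_{6}  →  sig = ⟨2 | 1 1 1⟩
  P={1,9}:  v_{1} + v_{9} = v_{5} + 2·v_{6}  →  sig = ⟨2 | 1 2⟩
  P={1,7}:  v_{1} + v_{7} = v_{2} + 2·v_{5} + 2·v_{6}  →  sig = ⟨2 | 1 2 2⟩
  P={1,8}:  v_{1} + v_{8} = 2·v_{3}  →  sig = ⟨2 | 2⟩
  P={5,8,9}:  v_{5} + v_{8} + v_{9} = 0  →  sig = ⟨3 | 0⟩
  P={2,5,9}:  v_{2} + v_{5} + v_{9} = v_{7}  →  sig = ⟨3 | 1⟩
  P={3,5,6}:  v_{3} + v_{5} + v_{6} = v_{1}  →  sig = ⟨3 | 1⟩
  P={5,6,8}:  v_{5} + v_{6} + v_{8} = v_{3}  →  sig = ⟨3 | 1⟩

Hence PRS(X_Σ) =
[⟨2 | 0⟩, ⟨2 | 0⟩, ⟨2 | 1⟩, ⟨2 | 1⟩, ⟨2 | 1⟩, ⟨2 | 1 1⟩, ⟨2 | 1 1⟩, ⟨2 | 1 1 1⟩, ⟨2 | 1 2⟩, ⟨2 | 1 2 2⟩, ⟨2 | 2⟩, ⟨3 | 0⟩, ⟨3 | 1⟩, ⟨3 | 1⟩, ⟨3 | 1⟩]


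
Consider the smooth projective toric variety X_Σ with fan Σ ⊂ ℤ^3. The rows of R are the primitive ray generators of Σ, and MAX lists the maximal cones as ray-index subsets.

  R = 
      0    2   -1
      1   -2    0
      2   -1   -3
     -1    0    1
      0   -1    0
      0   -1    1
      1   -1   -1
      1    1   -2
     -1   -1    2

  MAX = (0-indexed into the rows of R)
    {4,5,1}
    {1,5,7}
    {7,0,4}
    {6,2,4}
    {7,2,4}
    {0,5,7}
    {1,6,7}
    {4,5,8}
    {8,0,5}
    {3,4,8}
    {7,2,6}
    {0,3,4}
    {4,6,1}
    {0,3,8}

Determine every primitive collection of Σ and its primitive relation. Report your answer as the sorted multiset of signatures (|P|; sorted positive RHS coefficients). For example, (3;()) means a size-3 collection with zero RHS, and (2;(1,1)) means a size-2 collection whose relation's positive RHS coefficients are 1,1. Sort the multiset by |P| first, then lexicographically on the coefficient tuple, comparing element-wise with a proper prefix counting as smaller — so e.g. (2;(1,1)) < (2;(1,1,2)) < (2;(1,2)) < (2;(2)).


Σ has 20 primitive collections:

  P={7,8}:  v_{7} + v_{8} = 0  ⇒ sig = (2;())
  P={0,6}:  v_{0} + v_{6} = v_{7}  ⇒ sig = (2;(1))
  P={3,5}:  v_{3} + v_{5} = v_{8}  ⇒ sig = (2;(1))
  P={3,6}:  v_{3} + v_{6} = v_{4}  ⇒ sig = (2;(1))
  P={5,6}:  v_{5} + v_{6} = v_{1}  ⇒ sig = (2;(1))
  P={0,1}:  v_{0} + v_{1} = v_{5} + v_{7}  ⇒ sig = (2;(1,1))
  P={1,3}:  v_{1} + v_{3} = v_{4} + v_{5}  ⇒ sig = (2;(1,1))
  P={2,8}:  v_{2} + v_{8} = v_{4} + v_{6}  ⇒ sig = (2;(1,1))
  P={3,7}:  v_{3} + v_{7} = v_{0} + v_{4}  ⇒ sig = (2;(1,1))
  P={6,8}:  v_{6} + v_{8} = v_{4} + v_{5}  ⇒ sig = (2;(1,1))
  P={0,2}:  v_{0} + v_{2} = v_{4} + 2·v_{7}  ⇒ sig = (2;(1,2))
  P={1,8}:  v_{1} + v_{8} = v_{4} + 2·v_{5}  ⇒ sig = (2;(1,2))
  P={2,3}:  v_{2} + v_{3} = 2·v_{4} + v_{7}  ⇒ sig = (2;(1,2))
  P={2,5}:  v_{2} + v_{5} = 2·v_{6}  ⇒ sig = (2;(2))
  P={1,2}:  v_{1} + v_{2} = 3·v_{6}  ⇒ sig = (2;(3))
  P={0,4,5}:  v_{0} + v_{4} + v_{5} = 0  ⇒ sig = (3;())
  P={0,4,8}:  v_{0} + v_{4} + v_{8} = v_{3}  ⇒ sig = (3;(1))
  P={4,5,7}:  v_{4} + v_{5} + v_{7} = v_{6}  ⇒ sig = (3;(1))
  P={4,6,7}:  v_{4} + v_{6} + v_{7} = v_{2}  ⇒ sig = (3;(1))
  P={1,4,7}:  v_{1} + v_{4} + v_{7} = 2·v_{6}  ⇒ sig = (3;(2))

Sorted signature multiset PRS(X):
[(2;()), (2;(1)), (2;(1)), (2;(1)), (2;(1)), (2;(1,1)), (2;(1,1)), (2;(1,1)), (2;(1,1)), (2;(1,1)), (2;(1,2)), (2;(1,2)), (2;(1,2)), (2;(2)), (2;(3)), (3;()), (3;(1)), (3;(1)), (3;(1)), (3;(2))]


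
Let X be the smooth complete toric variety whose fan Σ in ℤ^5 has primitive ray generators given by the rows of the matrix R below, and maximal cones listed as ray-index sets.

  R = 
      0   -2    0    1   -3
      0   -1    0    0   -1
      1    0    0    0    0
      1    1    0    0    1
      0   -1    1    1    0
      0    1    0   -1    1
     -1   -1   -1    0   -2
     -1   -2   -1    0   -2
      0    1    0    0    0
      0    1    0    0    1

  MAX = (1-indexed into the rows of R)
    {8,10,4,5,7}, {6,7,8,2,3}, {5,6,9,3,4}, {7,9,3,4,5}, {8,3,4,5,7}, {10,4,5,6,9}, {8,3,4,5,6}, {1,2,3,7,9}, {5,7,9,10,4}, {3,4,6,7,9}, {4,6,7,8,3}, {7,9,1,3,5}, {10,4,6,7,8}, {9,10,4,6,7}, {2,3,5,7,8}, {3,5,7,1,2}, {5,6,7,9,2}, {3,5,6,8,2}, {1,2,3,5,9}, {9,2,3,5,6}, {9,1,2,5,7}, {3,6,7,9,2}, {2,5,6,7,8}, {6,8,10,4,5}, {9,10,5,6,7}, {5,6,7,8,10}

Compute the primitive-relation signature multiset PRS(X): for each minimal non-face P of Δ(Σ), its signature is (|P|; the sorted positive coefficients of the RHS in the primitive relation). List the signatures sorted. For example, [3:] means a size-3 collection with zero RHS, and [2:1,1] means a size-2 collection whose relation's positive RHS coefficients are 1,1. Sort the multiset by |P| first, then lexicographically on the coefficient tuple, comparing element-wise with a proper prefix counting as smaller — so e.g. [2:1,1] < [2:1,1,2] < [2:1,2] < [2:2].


Minimal non-faces — 11 found among 10 rays, 26 max cones:

  P = {2,10}:  v_{2} + v_{10} = 0  so sig = [2:]
  P = {2,4}:  v_{2} + v_{4} = v_{3}  so sig = [2:1]
  P = {3,10}:  v_{3} + v_{10} = v_{4}  so sig = [2:1]
  P = {8,9}:  v_{8} + v_{9} = v_{7}  so sig = [2:1]
  P = {1,10}:  v_{1} + v_{10} = v_{3} + v_{5} + v_{7} + v_{9}  so sig = [2:1,1,1,1]
  P = {1,4}:  v_{1} + v_{4} = 2·v_{3} + v_{5} + v_{7} + v_{9}  so sig = [2:1,1,1,2]
  P = {1,8}:  v_{1} + v_{8} = v_{2} + v_{3} + v_{5} + 2·v_{7}  so sig = [2:1,1,1,2]
  P = {1,6}:  v_{1} + v_{6} = 2·v_{2} + v_{9}  so sig = [2:1,2]
  P = {4,5,6,7}:  v_{4} + v_{5} + v_{6} + v_{7} = 0  so sig = [4:]
  P = {3,5,6,7}:  v_{3} + v_{5} + v_{6} + v_{7} = v_{2}  so sig = [4:1]
  P = {2,3,5,7,9}:  v_{2} + v_{3} + v_{5} + v_{7} + v_{9} = v_{1}  so sig = [5:1]

so the primitive-relation signature multiset is
    [2:]
    [2:1]
    [2:1]
    [2:1]
    [2:1,1,1,1]
    [2:1,1,1,2]
    [2:1,1,1,2]
    [2:1,2]
    [4:]
    [4:1]
    [5:1]


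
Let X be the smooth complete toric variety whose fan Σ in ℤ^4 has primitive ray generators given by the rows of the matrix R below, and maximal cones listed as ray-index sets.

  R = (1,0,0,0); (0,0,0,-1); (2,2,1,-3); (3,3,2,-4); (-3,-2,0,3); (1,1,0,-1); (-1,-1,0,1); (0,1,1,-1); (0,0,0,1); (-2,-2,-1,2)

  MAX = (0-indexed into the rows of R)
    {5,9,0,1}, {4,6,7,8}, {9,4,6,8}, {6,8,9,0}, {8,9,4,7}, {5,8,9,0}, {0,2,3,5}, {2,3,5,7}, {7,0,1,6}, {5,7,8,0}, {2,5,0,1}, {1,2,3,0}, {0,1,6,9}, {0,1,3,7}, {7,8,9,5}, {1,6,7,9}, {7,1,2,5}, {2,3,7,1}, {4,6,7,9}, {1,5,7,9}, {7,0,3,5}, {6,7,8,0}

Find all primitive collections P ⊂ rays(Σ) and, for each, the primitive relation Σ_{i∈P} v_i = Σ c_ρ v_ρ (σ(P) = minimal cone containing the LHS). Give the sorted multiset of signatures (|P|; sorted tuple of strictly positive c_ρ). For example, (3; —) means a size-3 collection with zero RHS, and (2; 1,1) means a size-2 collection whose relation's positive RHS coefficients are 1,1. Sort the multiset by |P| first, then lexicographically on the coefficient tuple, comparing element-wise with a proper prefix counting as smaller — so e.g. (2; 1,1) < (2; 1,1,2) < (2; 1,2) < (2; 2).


Σ has 18 primitive collections:

  {1,8}:  v_{1} + v_{8} = 0 ; sig = (2; —)
  {5,6}:  v_{5} + v_{6} = 0 ; sig = (2; —)
  {2,9}:  v_{2} + v_{9} = v_{1} ; sig = (2; 1)
  {2,4}:  v_{2} + v_{4} = v_{6} + v_{7} ; sig = (2; 1,1)
  {1,4}:  v_{1} + v_{4} = v_{6} + v_{7} + v_{9} ; sig = (2; 1,1,1)
  {2,6}:  v_{2} + v_{6} = v_{0} + v_{1} + v_{7} ; sig = (2; 1,1,1)
  {2,8}:  v_{2} + v_{8} = v_{0} + v_{5} + v_{7} ; sig = (2; 1,1,1)
  {3,9}:  v_{3} + v_{9} = v_{0} + v_{1} + v_{7} ; sig = (2; 1,1,1)
  {4,5}:  v_{4} + v_{5} = v_{7} + v_{8} + v_{9} ; sig = (2; 1,1,1)
  {3,4}:  v_{3} + v_{4} = v_{0} + v_{6} + 2·v_{7} ; sig = (2; 1,1,2)
  {0,4}:  v_{0} + v_{4} = 2·v_{6} + v_{8} ; sig = (2; 1,2)
  {3,6}:  v_{3} + v_{6} = 2·v_{0} + v_{1} + 2·v_{7} ; sig = (2; 1,2,2)
  {3,8}:  v_{3} + v_{8} = 2·v_{0} + v_{5} + 2·v_{7} ; sig = (2; 1,2,2)
  {0,2,7}:  v_{0} + v_{2} + v_{7} = v_{3} ; sig = (3; 1)
  {0,7,9}:  v_{0} + v_{7} + v_{9} = v_{6} ; sig = (3; 1)
  {1,3,5}:  v_{1} + v_{3} + v_{5} = 2·v_{2} ; sig = (3; 2)
  {0,1,5,7}:  v_{0} + v_{1} + v_{5} + v_{7} = v_{2} ; sig = (4; 1)
  {6,7,8,9}:  v_{6} + v_{7} + v_{8} + v_{9} = v_{4} ; sig = (4; 1)

Signatures (|P|; sorted positive RHS coefficients), sorted:
    |P|=2: 13 collections, coeffs (), (), (1), (1,1), (1,1,1), (1,1,1), (1,1,1), (1,1,1), (1,1,1), (1,1,2), (1,2), (1,2,2), (1,2,2)
    |P|=3: 3 collections, coeffs (1), (1), (2)
    |P|=4: 2 collections, coeffs (1), (1)


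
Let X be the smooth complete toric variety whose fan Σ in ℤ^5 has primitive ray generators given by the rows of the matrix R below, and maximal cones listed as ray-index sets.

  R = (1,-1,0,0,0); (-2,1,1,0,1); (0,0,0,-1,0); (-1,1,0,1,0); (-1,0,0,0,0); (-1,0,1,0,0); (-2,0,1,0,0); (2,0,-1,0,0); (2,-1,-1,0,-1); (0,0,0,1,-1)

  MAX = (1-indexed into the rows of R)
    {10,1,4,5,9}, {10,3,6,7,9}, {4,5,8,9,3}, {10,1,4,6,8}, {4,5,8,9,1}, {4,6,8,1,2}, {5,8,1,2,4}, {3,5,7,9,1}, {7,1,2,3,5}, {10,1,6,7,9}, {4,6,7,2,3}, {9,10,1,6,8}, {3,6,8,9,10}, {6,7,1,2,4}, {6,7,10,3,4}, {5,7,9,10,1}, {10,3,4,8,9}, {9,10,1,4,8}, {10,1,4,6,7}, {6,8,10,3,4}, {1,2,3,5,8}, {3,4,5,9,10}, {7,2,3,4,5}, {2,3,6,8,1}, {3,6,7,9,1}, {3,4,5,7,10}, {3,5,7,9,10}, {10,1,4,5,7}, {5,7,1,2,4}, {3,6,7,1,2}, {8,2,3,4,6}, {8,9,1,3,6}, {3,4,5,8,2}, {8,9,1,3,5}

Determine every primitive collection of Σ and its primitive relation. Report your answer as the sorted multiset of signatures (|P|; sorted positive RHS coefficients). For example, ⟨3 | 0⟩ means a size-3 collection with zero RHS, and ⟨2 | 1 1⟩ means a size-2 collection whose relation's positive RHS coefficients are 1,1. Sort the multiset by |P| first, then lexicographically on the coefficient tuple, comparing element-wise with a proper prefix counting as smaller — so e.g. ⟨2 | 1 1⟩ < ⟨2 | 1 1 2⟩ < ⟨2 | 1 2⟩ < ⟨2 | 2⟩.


Δ(Σ) — 10 vertices, 9 min non-faces:

  • {2,9}:  v_{2} + v_{9} = 0  →  sig = ⟨2 | 0⟩
  • {7,8}:  v_{7} + v_{8} = 0  →  sig = ⟨2 | 0⟩
  • {5,6}:  v_{5} + v_{6} = v_{7}  →  sig = ⟨2 | 1⟩
  • {2,10}:  v_{2} + v_{10} = v_{4} + v_{6}  →  sig = ⟨2 | 1 1⟩
  • {1,3,4}:  v_{1} + v_{3} + v_{4} = 0  →  sig = ⟨3 | 0⟩
  • {4,6,9}:  v_{4} + v_{6} + v_{9} = v_{10}  →  sig = ⟨3 | 1⟩
  • {1,3,10}:  v_{1} + v_{3} + v_{10} = v_{6} + v_{9}  →  sig = ⟨3 | 1 1⟩
  • {4,7,9}:  v_{4} + v_{7} + v_{9} = v_{5} + v_{10}  →  sig = ⟨3 | 1 1⟩
  • {5,8,10}:  v_{5} + v_{8} + v_{10} = v_{4} + v_{9}  →  sig = ⟨3 | 1 1⟩

Sorted signature multiset PRS(X):
    ⟨2 | 0⟩
    ⟨2 | 0⟩
    ⟨2 | 1⟩
    ⟨2 | 1 1⟩
    ⟨3 | 0⟩
    ⟨3 | 1⟩
    ⟨3 | 1 1⟩
    ⟨3 | 1 1⟩
    ⟨3 | 1 1⟩
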